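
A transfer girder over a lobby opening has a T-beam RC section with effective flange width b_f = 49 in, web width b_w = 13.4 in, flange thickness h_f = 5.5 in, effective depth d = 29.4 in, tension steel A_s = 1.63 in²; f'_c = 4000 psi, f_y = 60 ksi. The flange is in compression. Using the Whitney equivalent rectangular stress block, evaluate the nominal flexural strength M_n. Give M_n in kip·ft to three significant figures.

Tension: T = A_s f_y = 1.63 × 60 = 97.8 kips.
Try a within the flange: a = T/(0.85 f'_c b_f) = 97.8/(0.85 × 4 × 49) = 0.587 in.
Since a = 0.587 ≤ h_f = 5.5 in, the stress block lies entirely in the flange; analyse as a rectangular beam of width b_f.
M_n = T(d − a/2) = 97.8 × (29.4 − 0.2935) = 2846.6 kip·in.
M_n = 2846.6/12 = 237.22 kip·ft.

M_n ≈ 237 kip·ft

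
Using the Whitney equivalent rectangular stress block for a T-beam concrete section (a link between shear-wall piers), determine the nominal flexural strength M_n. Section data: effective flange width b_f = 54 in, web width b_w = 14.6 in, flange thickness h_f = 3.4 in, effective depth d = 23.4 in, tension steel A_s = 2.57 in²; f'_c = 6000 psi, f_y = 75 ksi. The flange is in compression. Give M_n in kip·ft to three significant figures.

Tension: T = A_s f_y = 2.57 × 75 = 192.75 kips.
Try a within the flange: a = T/(0.85 f'_c b_f) = 192.75/(0.85 × 6 × 54) = 0.700 in.
Since a = 0.700 ≤ h_f = 3.4 in, the stress block lies entirely in the flange; analyse as a rectangular beam of width b_f.
M_n = T(d − a/2) = 192.75 × (23.4 − 0.35) = 4442.9 kip·in.
M_n = 4442.9/12 = 370.24 kip·ft.

M_n ≈ 370 kip·ft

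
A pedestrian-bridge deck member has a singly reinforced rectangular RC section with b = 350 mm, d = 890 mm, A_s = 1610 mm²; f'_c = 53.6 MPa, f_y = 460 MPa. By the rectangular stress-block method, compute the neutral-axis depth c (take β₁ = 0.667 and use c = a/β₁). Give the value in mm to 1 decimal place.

c ≈ 69.6 mm

T = A_s f_y = 1610 × 460 = 740600 N = 740.6 kN.
Setting C = 0.85 f'_c a b equal to T: a = 740600/(0.85 × 53.6 × 350) = 46.444 mm.
With β₁ = 0.667, c = a/β₁ = 46.444/0.667 = 69.6 mm.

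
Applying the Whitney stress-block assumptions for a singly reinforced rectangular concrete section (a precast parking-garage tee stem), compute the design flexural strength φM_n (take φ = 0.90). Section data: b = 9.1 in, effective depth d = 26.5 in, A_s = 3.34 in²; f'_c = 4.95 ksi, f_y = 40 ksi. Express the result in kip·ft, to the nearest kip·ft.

φM_n ≈ 248 kip·ft

T = A_s f_y = 3.34 × 40 = 133.6 kips.
a = T/(0.85 f'_c b) = 133.6/(0.85 × 4.95 × 9.1) = 3.489 in.
M_n = T(d − a/2) = 133.6 × (26.5 − 1.7445) = 3307.3 kip·in = 3307.3/12 = 275.61 kip·ft.
φM_n = 0.90 × 275.61 = 248.05 kip·ft.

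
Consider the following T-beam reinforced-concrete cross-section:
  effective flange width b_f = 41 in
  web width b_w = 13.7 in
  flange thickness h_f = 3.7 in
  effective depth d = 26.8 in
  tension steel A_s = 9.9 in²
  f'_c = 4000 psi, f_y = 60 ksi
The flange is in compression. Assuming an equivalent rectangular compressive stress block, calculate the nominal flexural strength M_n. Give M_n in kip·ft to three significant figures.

M_n ≈ 1220 kip·ft

Tension: T = A_s f_y = 9.9 × 60 = 594 kips.
Try a within the flange: a = T/(0.85 f'_c b_f) = 594/(0.85 × 4 × 41) = 4.261 in.
a = 4.261 > h_f = 3.7 in: the block extends into the web. Split into flange-overhang and web parts.
C_f = 0.85 f'_c (b_f − b_w) h_f = 0.85 × 4 × (41 − 13.7) × 3.7 = 343.4 kips.
Remaining web compression depth: a_w = (T − C_f)/(0.85 f'_c b_w) = (594 − 343.4)/(0.85 × 4 × 13.7) = 5.380 in.
M_n = C_f(d − h_f/2) + (T − C_f)(d − a_w/2) = 343.4 × (26.8 − 1.85) + 250.6 × (26.8 − 2.69) = 8567.8 + 6042.0 = 14609.8 kip·in.
M_n = 14609.8/12 = 1217.48 kip·ft.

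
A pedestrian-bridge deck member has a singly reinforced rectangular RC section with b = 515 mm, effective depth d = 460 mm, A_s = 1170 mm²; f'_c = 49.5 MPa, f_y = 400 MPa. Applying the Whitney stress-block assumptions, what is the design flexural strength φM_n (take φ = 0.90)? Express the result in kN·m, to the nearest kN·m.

T = A_s f_y = 1170 × 400 = 468000 N = 468 kN.
From C = T: a = T/(0.85 f'_c b) = 468000/(0.85 × 49.5 × 515) = 21.60 mm.
M_n = T(d − a/2) = 468 kN × (460 − 10.8) mm = 210.23 kN·m.
φM_n = 0.90 × 210.23 = 189.21 kN·m.

φM_n ≈ 189 kN·m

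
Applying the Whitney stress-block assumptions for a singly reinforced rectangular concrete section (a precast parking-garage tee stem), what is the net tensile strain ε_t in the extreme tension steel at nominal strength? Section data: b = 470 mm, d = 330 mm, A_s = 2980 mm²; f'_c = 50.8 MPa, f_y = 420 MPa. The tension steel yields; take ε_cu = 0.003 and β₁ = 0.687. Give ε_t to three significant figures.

ε_t ≈ 0.00803

a = A_s f_y/(0.85 f'_c b) = 61.67 mm.
β₁ = 0.687, so c = a/β₁ = 61.67/0.687 = 89.77 mm.
From the linear strain diagram with ε_cu = 0.003: ε_t = 0.003 (d − c)/c = 0.003 × (330 − 89.77)/89.77 = 0.00803.
Since ε_t ≥ 0.005, the section is tension-controlled.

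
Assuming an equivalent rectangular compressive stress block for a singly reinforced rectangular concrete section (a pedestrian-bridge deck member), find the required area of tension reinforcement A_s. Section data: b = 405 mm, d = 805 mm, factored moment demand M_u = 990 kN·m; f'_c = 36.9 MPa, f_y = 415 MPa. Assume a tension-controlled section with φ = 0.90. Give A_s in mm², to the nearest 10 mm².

M_n = M_u/φ = 990/0.90 = 1100 kN·m.
With M_n = 0.85 f'_c a b (d − a/2), solve the quadratic for a:
a = d − √(d² − 2M_n/(0.85 f'_c b)) = 805 − √(805² − 2 × 1100×10⁶/(0.85 × 36.9 × 405)) = 115.92 mm.
A_s = 0.85 f'_c a b / f_y = 0.85 × 36.9 × 115.92 × 405 / 415 = 3548.2 mm².

A_s ≈ 3550 mm²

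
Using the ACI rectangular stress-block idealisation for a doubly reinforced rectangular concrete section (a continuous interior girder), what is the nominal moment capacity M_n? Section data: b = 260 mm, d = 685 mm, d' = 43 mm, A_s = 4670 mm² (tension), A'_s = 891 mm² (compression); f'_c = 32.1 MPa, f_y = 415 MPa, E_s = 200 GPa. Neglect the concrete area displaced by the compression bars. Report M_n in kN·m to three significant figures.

M_n ≈ 1140 kN·m

Assume both tension and compression steel yield.
Net tension couple steel: A_s − A'_s = 3779 mm².
a = (A_s − A'_s) f_y / (0.85 f'_c b) = 1568285/(0.85 × 32.1 × 260) = 221.07 mm.
c = a/β₁ = 221.07/0.821 = 269.27 mm; ε'_s = 0.003(c − d')/c = 0.0025 ≥ f_y/E_s = 0.0021, so compression steel does yield.
M_n = (A_s − A'_s) f_y (d − a/2) + A'_s f_y (d − d') = [1568285 × (685 − 110.535) + 369765 × (685 − 43)] × 10⁻⁶ = 900.92 + 237.39 = 1138.31 kN·m.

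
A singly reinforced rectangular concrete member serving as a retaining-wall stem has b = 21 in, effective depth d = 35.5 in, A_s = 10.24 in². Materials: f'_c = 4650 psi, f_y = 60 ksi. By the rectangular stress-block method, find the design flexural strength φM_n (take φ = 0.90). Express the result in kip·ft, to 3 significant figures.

T = A_s f_y = 10.24 × 60 = 614.4 kips.
a = T/(0.85 f'_c b) = 614.4/(0.85 × 4.65 × 21) = 7.402 in.
M_n = T(d − a/2) = 614.4 × (35.5 − 3.701) = 19537.3 kip·in = 19537.3/12 = 1628.11 kip·ft.
φM_n = 0.90 × 1628.11 = 1465.30 kip·ft.

φM_n ≈ 1470 kip·ft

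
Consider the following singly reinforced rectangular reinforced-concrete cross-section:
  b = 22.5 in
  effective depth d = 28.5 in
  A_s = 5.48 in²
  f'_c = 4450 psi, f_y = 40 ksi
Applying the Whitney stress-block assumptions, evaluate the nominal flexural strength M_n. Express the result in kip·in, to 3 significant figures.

M_n ≈ 5960 kip·in

T = A_s f_y = 5.48 × 40 = 219.2 kips.
a = T/(0.85 f'_c b) = 219.2/(0.85 × 4.45 × 22.5) = 2.576 in.
M_n = T(d − a/2) = 219.2 × (28.5 − 1.288) = 5964.9 kip·in.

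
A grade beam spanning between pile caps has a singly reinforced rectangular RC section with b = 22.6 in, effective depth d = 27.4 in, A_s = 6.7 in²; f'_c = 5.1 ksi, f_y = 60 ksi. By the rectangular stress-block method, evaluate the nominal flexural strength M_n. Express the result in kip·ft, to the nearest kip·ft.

T = A_s f_y = 6.7 × 60 = 402 kips.
a = T/(0.85 f'_c b) = 402/(0.85 × 5.1 × 22.6) = 4.103 in.
M_n = T(d − a/2) = 402 × (27.4 − 2.0515) = 10190.1 kip·in = 10190.1/12 = 849.18 kip·ft.

M_n ≈ 849 kip·ft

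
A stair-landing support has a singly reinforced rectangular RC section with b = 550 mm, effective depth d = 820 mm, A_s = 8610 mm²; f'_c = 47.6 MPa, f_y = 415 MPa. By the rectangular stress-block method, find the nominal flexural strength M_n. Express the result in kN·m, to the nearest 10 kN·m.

M_n ≈ 2640 kN·m

T = A_s f_y = 8610 × 415 = 3573150 N = 3573.15 kN.
From C = T: a = T/(0.85 f'_c b) = 3573150/(0.85 × 47.6 × 550) = 160.57 mm.
M_n = T(d − a/2) = 3573.15 kN × (820 − 80.285) mm = 2643.11 kN·m.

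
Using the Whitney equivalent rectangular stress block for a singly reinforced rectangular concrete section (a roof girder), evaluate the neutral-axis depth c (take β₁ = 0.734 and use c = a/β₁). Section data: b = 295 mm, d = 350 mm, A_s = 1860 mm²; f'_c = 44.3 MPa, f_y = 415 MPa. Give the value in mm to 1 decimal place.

c ≈ 94.7 mm

T = A_s f_y = 1860 × 415 = 771900 N = 771.9 kN.
Setting C = 0.85 f'_c a b equal to T: a = 771900/(0.85 × 44.3 × 295) = 69.489 mm.
With β₁ = 0.734, c = a/β₁ = 69.489/0.734 = 94.7 mm.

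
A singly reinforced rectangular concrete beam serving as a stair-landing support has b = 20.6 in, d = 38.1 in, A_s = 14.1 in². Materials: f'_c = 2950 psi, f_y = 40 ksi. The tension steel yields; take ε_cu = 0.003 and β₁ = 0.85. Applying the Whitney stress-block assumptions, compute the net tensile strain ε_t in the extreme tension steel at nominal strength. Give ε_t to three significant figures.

ε_t ≈ 0.00590

a = A_s f_y/(0.85 f'_c b) = 10.919 in.
β₁ = 0.85, so c = a/β₁ = 10.919/0.85 = 12.846 in.
From the linear strain diagram with ε_cu = 0.003: ε_t = 0.003 (d − c)/c = 0.003 × (38.1 − 12.846)/12.846 = 0.00590.
Since ε_t ≥ 0.005, the section is tension-controlled.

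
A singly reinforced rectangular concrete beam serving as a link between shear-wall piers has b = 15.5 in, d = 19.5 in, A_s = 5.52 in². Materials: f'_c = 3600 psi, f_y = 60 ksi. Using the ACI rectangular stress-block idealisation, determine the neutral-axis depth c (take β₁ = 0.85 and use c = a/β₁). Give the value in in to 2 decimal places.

c ≈ 8.22 in

T = A_s f_y = 5.52 × 60 = 331.2 kips.
a = T/(0.85 f'_c b) = 331.2/(0.85 × 3.6 × 15.5) = 6.9829 in.
With β₁ = 0.85, c = a/β₁ = 6.9829/0.85 = 8.22 in.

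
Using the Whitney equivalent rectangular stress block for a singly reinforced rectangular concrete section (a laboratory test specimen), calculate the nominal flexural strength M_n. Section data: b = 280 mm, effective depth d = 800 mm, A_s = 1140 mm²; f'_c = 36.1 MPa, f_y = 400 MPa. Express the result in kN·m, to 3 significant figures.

T = A_s f_y = 1140 × 400 = 456000 N = 456 kN.
From C = T: a = T/(0.85 f'_c b) = 456000/(0.85 × 36.1 × 280) = 53.07 mm.
M_n = T(d − a/2) = 456 kN × (800 − 26.535) mm = 352.70 kN·m.

M_n ≈ 353 kN·m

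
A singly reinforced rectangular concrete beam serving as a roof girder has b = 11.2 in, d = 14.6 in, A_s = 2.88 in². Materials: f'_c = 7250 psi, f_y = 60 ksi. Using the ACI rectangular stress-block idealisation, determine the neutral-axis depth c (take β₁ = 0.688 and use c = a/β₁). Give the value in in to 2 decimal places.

T = A_s f_y = 2.88 × 60 = 172.8 kips.
a = T/(0.85 f'_c b) = 172.8/(0.85 × 7.25 × 11.2) = 2.5036 in.
With β₁ = 0.688, c = a/β₁ = 2.5036/0.688 = 3.64 in.

c ≈ 3.64 in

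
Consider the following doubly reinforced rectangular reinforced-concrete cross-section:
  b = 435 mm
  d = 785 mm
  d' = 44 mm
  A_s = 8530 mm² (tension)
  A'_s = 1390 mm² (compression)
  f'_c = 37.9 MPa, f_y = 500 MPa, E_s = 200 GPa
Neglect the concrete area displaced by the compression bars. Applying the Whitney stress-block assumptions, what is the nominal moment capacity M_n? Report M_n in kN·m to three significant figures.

M_n ≈ 2860 kN·m

Assume both tension and compression steel yield.
Net tension couple steel: A_s − A'_s = 7140 mm².
a = (A_s − A'_s) f_y / (0.85 f'_c b) = 3570000/(0.85 × 37.9 × 435) = 254.75 mm.
c = a/β₁ = 254.75/0.779 = 327.02 mm; ε'_s = 0.003(c − d')/c = 0.0026 ≥ f_y/E_s = 0.0025, so compression steel does yield.
M_n = (A_s − A'_s) f_y (d − a/2) + A'_s f_y (d − d') = [3570000 × (785 − 127.375) + 695000 × (785 − 44)] × 10⁻⁶ = 2347.72 + 515.00 = 2862.72 kN·m.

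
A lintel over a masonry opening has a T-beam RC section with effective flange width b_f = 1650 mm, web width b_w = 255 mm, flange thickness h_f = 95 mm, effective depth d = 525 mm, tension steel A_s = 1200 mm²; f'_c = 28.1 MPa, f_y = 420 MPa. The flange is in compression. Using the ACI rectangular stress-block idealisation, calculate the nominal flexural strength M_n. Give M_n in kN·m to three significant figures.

M_n ≈ 261 kN·m

Tension: T = A_s f_y = 1200 × 420 = 504000 N.
Try a within the flange: a = T/(0.85 f'_c b_f) = 504000/(0.85 × 28.1 × 1650) = 12.79 mm.
Since a = 12.79 ≤ h_f = 95 mm, the stress block lies entirely in the flange; analyse as a rectangular beam of width b_f.
M_n = T(d − a/2) = 504000 × (525 − 6.395) = 261.38 × 10⁶ N·mm.
M_n = 261.38 kN·m.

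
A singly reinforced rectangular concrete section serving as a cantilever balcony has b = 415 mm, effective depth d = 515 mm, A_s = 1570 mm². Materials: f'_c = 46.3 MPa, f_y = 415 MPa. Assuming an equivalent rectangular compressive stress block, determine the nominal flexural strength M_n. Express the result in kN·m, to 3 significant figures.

T = A_s f_y = 1570 × 415 = 651550 N = 651.55 kN.
From C = T: a = T/(0.85 f'_c b) = 651550/(0.85 × 46.3 × 415) = 39.89 mm.
M_n = T(d − a/2) = 651.55 kN × (515 − 19.945) mm = 322.55 kN·m.

M_n ≈ 323 kN·m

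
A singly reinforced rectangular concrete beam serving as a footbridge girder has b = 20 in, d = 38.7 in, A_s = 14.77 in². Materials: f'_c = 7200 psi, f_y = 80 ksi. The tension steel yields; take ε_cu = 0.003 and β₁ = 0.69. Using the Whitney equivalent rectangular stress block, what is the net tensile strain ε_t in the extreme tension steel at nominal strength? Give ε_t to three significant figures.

ε_t ≈ 0.00530

a = A_s f_y/(0.85 f'_c b) = 9.654 in.
β₁ = 0.69, so c = a/β₁ = 9.654/0.69 = 13.991 in.
From the linear strain diagram with ε_cu = 0.003: ε_t = 0.003 (d − c)/c = 0.003 × (38.7 − 13.991)/13.991 = 0.00530.
Since ε_t ≥ 0.005, the section is tension-controlled.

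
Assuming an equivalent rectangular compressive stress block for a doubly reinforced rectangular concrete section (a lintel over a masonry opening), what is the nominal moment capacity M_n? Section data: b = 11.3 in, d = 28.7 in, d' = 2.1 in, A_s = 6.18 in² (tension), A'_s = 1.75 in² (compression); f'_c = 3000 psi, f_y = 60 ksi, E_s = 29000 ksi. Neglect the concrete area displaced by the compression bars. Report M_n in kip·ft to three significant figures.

M_n ≈ 766 kip·ft

Assume both steels yield.
a = (A_s − A'_s) f_y/(0.85 f'_c b) = (6.18 − 1.75) × 60/(0.85 × 3 × 11.3) = 9.224 in.
c = a/β₁ = 9.224/0.85 = 10.852 in; ε'_s = 0.003(c − d')/c = 0.0024 ≥ ε_y = 0.0021, so the compression steel yields.
M_n = (A_s − A'_s) f_y (d − a/2) + A'_s f_y (d − d') = 265.8 × (28.7 − 4.612) + 105 × (28.7 − 2.1) = 6402.6 + 2793.0 = 9195.6 kip·in = 9195.6/12 = 766.30 kip·ft.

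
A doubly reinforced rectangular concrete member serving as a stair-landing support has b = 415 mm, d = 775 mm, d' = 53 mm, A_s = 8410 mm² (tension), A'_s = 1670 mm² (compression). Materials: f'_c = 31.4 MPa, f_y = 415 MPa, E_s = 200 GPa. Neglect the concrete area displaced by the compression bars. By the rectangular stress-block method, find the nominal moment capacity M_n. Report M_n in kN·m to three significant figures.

Assume both tension and compression steel yield.
Net tension couple steel: A_s − A'_s = 6740 mm².
a = (A_s − A'_s) f_y / (0.85 f'_c b) = 2797100/(0.85 × 31.4 × 415) = 252.53 mm.
c = a/β₁ = 252.53/0.826 = 305.73 mm; ε'_s = 0.003(c − d')/c = 0.0025 ≥ f_y/E_s = 0.0021, so compression steel does yield.
M_n = (A_s − A'_s) f_y (d − a/2) + A'_s f_y (d − d') = [2797100 × (775 − 126.265) + 693050 × (775 − 53)] × 10⁻⁶ = 1814.58 + 500.38 = 2314.96 kN·m.

M_n ≈ 2310 kN·m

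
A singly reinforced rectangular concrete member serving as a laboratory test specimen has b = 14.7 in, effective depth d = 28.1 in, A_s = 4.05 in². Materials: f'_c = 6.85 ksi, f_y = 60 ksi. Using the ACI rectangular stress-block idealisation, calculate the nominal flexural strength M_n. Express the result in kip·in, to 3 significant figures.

M_n ≈ 6480 kip·in

T = A_s f_y = 4.05 × 60 = 243 kips.
a = T/(0.85 f'_c b) = 243/(0.85 × 6.85 × 14.7) = 2.839 in.
M_n = T(d − a/2) = 243 × (28.1 − 1.4195) = 6483.4 kip·in.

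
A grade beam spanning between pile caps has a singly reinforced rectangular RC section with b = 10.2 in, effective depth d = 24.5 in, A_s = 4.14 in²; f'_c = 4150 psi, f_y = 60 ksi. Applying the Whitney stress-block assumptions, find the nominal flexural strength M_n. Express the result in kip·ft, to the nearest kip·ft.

M_n ≈ 436 kip·ft

T = A_s f_y = 4.14 × 60 = 248.4 kips.
a = T/(0.85 f'_c b) = 248.4/(0.85 × 4.15 × 10.2) = 6.904 in.
M_n = T(d − a/2) = 248.4 × (24.5 − 3.452) = 5228.3 kip·in = 5228.3/12 = 435.69 kip·ft.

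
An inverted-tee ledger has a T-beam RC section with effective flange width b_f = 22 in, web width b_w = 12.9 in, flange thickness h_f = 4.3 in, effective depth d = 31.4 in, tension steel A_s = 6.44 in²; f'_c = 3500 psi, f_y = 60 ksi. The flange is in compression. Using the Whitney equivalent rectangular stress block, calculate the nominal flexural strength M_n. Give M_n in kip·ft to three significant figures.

M_n ≈ 911 kip·ft

Tension: T = A_s f_y = 6.44 × 60 = 386.4 kips.
Try a within the flange: a = T/(0.85 f'_c b_f) = 386.4/(0.85 × 3.5 × 22) = 5.904 in.
a = 5.904 > h_f = 4.3 in: the block extends into the web. Split into flange-overhang and web parts.
C_f = 0.85 f'_c (b_f − b_w) h_f = 0.85 × 3.5 × (22 − 12.9) × 4.3 = 116.4 kips.
Remaining web compression depth: a_w = (T − C_f)/(0.85 f'_c b_w) = (386.4 − 116.4)/(0.85 × 3.5 × 12.9) = 7.035 in.
M_n = C_f(d − h_f/2) + (T − C_f)(d − a_w/2) = 116.4 × (31.4 − 2.15) + 270 × (31.4 − 3.5175) = 3404.7 + 7528.3 = 10933.0 kip·in.
M_n = 10933.0/12 = 911.08 kip·ft.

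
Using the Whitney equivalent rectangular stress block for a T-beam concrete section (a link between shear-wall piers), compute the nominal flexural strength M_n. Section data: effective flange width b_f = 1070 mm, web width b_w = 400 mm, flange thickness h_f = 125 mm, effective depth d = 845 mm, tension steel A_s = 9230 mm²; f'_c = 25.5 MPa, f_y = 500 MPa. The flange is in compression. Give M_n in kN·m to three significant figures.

M_n ≈ 3330 kN·m

Tension: T = A_s f_y = 9230 × 500 = 4615000 N.
Try a within the flange: a = T/(0.85 f'_c b_f) = 4615000/(0.85 × 25.5 × 1070) = 198.99 mm.
a = 198.99 > h_f = 125 mm: the block extends into the web. Split into flange-overhang and web parts.
C_f = 0.85 f'_c (b_f − b_w) h_f = 0.85 × 25.5 × (1070 − 400) × 125 = 1815281 N.
Remaining web compression depth: a_w = (T − C_f)/(0.85 f'_c b_w) = (4615000 − 1815281)/(0.85 × 25.5 × 400) = 322.92 mm.
M_n = C_f(d − h_f/2) + (T − C_f)(d − a_w/2) = 1815281 × (845 − 62.5) + 2799719 × (845 − 161.46) = 1420.46 + 1913.72 = 3334.18 × 10⁶ N·mm.
M_n = 3334.18 kN·m.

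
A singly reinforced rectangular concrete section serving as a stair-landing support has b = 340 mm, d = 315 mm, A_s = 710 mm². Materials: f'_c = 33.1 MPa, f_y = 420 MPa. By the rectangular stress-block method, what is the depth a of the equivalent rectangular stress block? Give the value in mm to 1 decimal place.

T = A_s f_y = 710 × 420 = 298200 N = 298.2 kN.
Setting C = 0.85 f'_c a b equal to T: a = 298200/(0.85 × 33.1 × 340) = 31.2 mm.

a ≈ 31.2 mm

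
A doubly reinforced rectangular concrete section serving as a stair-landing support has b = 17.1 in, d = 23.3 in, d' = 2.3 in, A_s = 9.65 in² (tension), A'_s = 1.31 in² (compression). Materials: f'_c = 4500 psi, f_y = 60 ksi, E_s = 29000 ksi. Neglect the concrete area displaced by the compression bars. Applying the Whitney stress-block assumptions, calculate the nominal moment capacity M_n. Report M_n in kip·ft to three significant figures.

M_n ≈ 950 kip·ft

Assume both steels yield.
a = (A_s − A'_s) f_y/(0.85 f'_c b) = (9.65 − 1.31) × 60/(0.85 × 4.5 × 17.1) = 7.650 in.
c = a/β₁ = 7.650/0.825 = 9.273 in; ε'_s = 0.003(c − d')/c = 0.0023 ≥ ε_y = 0.0021, so the compression steel yields.
M_n = (A_s − A'_s) f_y (d − a/2) + A'_s f_y (d − d') = 500.4 × (23.3 − 3.825) + 78.6 × (23.3 − 2.3) = 9745.3 + 1650.6 = 11395.9 kip·in = 11395.9/12 = 949.66 kip·ft.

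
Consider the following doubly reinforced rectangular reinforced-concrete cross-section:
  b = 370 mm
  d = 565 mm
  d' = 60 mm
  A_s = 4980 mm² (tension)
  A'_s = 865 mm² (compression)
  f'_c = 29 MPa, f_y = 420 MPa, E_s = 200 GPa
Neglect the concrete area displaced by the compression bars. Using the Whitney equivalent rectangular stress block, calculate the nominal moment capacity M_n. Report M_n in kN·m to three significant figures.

M_n ≈ 996 kN·m

Assume both tension and compression steel yield.
Net tension couple steel: A_s − A'_s = 4115 mm².
a = (A_s − A'_s) f_y / (0.85 f'_c b) = 1728300/(0.85 × 29 × 370) = 189.50 mm.
c = a/β₁ = 189.50/0.843 = 224.79 mm; ε'_s = 0.003(c − d')/c = 0.0022 ≥ f_y/E_s = 0.0021, so compression steel does yield.
M_n = (A_s − A'_s) f_y (d − a/2) + A'_s f_y (d − d') = [1728300 × (565 − 94.75) + 363300 × (565 − 60)] × 10⁻⁶ = 812.73 + 183.47 = 996.20 kN·m.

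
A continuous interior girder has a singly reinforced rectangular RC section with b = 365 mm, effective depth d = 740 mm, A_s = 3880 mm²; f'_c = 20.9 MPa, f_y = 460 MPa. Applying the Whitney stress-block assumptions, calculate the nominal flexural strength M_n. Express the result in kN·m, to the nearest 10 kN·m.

M_n ≈ 1080 kN·m

T = A_s f_y = 3880 × 460 = 1784800 N = 1784.8 kN.
From C = T: a = T/(0.85 f'_c b) = 1784800/(0.85 × 20.9 × 365) = 275.25 mm.
M_n = T(d − a/2) = 1784.8 kN × (740 − 137.625) mm = 1075.12 kN·m.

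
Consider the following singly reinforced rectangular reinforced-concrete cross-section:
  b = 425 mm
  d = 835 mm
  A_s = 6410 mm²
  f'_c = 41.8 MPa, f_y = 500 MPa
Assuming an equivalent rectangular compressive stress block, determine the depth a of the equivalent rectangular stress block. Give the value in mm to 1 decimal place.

a ≈ 212.2 mm

T = A_s f_y = 6410 × 500 = 3205000 N = 3205 kN.
Setting C = 0.85 f'_c a b equal to T: a = 3205000/(0.85 × 41.8 × 425) = 212.2 mm.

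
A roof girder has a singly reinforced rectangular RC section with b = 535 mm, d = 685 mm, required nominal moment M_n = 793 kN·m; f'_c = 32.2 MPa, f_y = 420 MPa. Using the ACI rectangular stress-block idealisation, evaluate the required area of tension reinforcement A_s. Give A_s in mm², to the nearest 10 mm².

With M_n = 0.85 f'_c a b (d − a/2), solve the quadratic for a:
a = d − √(d² − 2M_n/(0.85 f'_c b)) = 685 − √(685² − 2 × 793×10⁶/(0.85 × 32.2 × 535)) = 84.24 mm.
A_s = 0.85 f'_c a b / f_y = 0.85 × 32.2 × 84.24 × 535 / 420 = 2937.0 mm².

A_s ≈ 2940 mm²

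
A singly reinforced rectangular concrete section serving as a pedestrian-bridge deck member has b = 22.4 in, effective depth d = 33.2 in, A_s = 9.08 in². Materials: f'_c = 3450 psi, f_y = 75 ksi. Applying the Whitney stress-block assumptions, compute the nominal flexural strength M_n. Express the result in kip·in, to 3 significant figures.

M_n ≈ 19100 kip·in

T = A_s f_y = 9.08 × 75 = 681 kips.
a = T/(0.85 f'_c b) = 681/(0.85 × 3.45 × 22.4) = 10.367 in.
M_n = T(d − a/2) = 681 × (33.2 − 5.1835) = 19079.2 kip·in.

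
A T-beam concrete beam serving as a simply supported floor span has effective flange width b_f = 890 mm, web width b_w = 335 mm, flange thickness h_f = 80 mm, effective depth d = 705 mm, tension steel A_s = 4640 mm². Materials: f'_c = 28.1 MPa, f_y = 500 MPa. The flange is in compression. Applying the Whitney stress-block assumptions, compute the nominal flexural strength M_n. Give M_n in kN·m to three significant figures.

M_n ≈ 1490 kN·m

Tension: T = A_s f_y = 4640 × 500 = 2320000 N.
Try a within the flange: a = T/(0.85 f'_c b_f) = 2320000/(0.85 × 28.1 × 890) = 109.14 mm.
a = 109.14 > h_f = 80 mm: the block extends into the web. Split into flange-overhang and web parts.
C_f = 0.85 f'_c (b_f − b_w) h_f = 0.85 × 28.1 × (890 − 335) × 80 = 1060494 N.
Remaining web compression depth: a_w = (T − C_f)/(0.85 f'_c b_w) = (2320000 − 1060494)/(0.85 × 28.1 × 335) = 157.41 mm.
M_n = C_f(d − h_f/2) + (T − C_f)(d − a_w/2) = 1060494 × (705 − 40) + 1259506 × (705 − 78.705) = 705.23 + 788.82 = 1494.05 × 10⁶ N·mm.
M_n = 1494.05 kN·m.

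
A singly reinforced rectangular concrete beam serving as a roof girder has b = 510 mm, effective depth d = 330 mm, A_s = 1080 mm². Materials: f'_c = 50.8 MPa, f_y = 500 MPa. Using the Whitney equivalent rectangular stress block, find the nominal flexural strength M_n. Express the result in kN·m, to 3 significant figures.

M_n ≈ 172 kN·m

T = A_s f_y = 1080 × 500 = 540000 N = 540 kN.
From C = T: a = T/(0.85 f'_c b) = 540000/(0.85 × 50.8 × 510) = 24.52 mm.
M_n = T(d − a/2) = 540 kN × (330 − 12.26) mm = 171.58 kN·m.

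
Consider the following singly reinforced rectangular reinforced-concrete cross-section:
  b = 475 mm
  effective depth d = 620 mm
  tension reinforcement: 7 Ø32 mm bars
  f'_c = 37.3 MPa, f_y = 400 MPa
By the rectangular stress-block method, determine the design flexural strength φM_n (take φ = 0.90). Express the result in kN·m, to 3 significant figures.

A_s = 7 × 804 = 5628 mm².
T = A_s f_y = 5628 × 400 = 2251200 N = 2251.2 kN.
From C = T: a = T/(0.85 f'_c b) = 2251200/(0.85 × 37.3 × 475) = 149.48 mm.
M_n = T(d − a/2) = 2251.2 kN × (620 − 74.74) mm = 1227.49 kN·m.
φM_n = 0.90 × 1227.49 = 1104.74 kN·m.

φM_n ≈ 1100 kN·m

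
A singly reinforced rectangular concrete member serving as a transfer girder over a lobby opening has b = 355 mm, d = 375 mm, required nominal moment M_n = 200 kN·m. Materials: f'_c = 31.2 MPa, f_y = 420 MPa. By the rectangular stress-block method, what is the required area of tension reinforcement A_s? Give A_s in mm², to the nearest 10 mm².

With M_n = 0.85 f'_c a b (d − a/2), solve the quadratic for a:
a = d − √(d² − 2M_n/(0.85 f'_c b)) = 375 − √(375² − 2 × 200×10⁶/(0.85 × 31.2 × 355)) = 61.73 mm.
A_s = 0.85 f'_c a b / f_y = 0.85 × 31.2 × 61.73 × 355 / 420 = 1383.7 mm².

A_s ≈ 1380 mm²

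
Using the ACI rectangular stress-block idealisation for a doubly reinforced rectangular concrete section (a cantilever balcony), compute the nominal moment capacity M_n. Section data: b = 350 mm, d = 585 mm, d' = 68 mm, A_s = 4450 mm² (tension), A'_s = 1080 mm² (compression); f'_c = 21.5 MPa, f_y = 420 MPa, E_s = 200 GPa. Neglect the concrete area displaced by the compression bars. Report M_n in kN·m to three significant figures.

M_n ≈ 906 kN·m

Assume both tension and compression steel yield.
Net tension couple steel: A_s − A'_s = 3370 mm².
a = (A_s − A'_s) f_y / (0.85 f'_c b) = 1415400/(0.85 × 21.5 × 350) = 221.29 mm.
c = a/β₁ = 221.29/0.85 = 260.34 mm; ε'_s = 0.003(c − d')/c = 0.0022 ≥ f_y/E_s = 0.0021, so compression steel does yield.
M_n = (A_s − A'_s) f_y (d − a/2) + A'_s f_y (d − d') = [1415400 × (585 − 110.645) + 453600 × (585 − 68)] × 10⁻⁶ = 671.40 + 234.51 = 905.91 kN·m.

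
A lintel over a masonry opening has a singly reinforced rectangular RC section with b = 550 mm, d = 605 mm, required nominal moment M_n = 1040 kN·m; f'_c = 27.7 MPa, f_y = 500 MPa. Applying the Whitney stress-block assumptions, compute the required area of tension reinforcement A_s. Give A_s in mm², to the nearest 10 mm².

A_s ≈ 3930 mm²

With M_n = 0.85 f'_c a b (d − a/2), solve the quadratic for a:
a = d − √(d² − 2M_n/(0.85 f'_c b)) = 605 − √(605² − 2 × 1040×10⁶/(0.85 × 27.7 × 550)) = 151.78 mm.
A_s = 0.85 f'_c a b / f_y = 0.85 × 27.7 × 151.78 × 550 / 500 = 3931.0 mm².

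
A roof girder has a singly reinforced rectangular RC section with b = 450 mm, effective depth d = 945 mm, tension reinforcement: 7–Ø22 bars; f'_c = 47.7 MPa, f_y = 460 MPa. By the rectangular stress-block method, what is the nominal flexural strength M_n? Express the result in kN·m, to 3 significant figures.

A_s = 7 × 380 = 2660 mm².
T = A_s f_y = 2660 × 460 = 1223600 N = 1223.6 kN.
From C = T: a = T/(0.85 f'_c b) = 1223600/(0.85 × 47.7 × 450) = 67.06 mm.
M_n = T(d − a/2) = 1223.6 kN × (945 − 33.53) mm = 1115.27 kN·m.

M_n ≈ 1120 kN·m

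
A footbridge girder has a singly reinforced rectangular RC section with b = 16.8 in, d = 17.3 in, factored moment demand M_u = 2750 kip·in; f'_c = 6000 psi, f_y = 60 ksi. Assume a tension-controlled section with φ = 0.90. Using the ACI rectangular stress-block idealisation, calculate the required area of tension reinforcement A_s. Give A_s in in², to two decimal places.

A_s ≈ 3.14 in²

M_n = M_u/φ = 2750/0.90 = 3055.56 kip·in.
From M_n = 0.85 f'_c a b (d − a/2):
a = d − √(d² − 2M_n/(0.85 f'_c b)) = 17.3 − √(17.3² − 2 × 3055.56/(0.85 × 6 × 16.8)) = 2.201 in.
A_s = 0.85 f'_c a b / f_y = 0.85 × 6 × 2.201 × 16.8 / 60 = 3.143 in².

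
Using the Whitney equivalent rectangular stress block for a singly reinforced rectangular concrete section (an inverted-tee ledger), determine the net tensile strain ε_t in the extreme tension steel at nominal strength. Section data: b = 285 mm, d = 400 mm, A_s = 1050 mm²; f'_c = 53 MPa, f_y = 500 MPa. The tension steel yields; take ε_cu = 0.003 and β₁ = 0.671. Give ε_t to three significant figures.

a = A_s f_y/(0.85 f'_c b) = 40.89 mm.
β₁ = 0.671, so c = a/β₁ = 40.89/0.671 = 60.94 mm.
From the linear strain diagram with ε_cu = 0.003: ε_t = 0.003 (d − c)/c = 0.003 × (400 − 60.94)/60.94 = 0.0167.
Since ε_t ≥ 0.005, the section is tension-controlled.

ε_t ≈ 0.0167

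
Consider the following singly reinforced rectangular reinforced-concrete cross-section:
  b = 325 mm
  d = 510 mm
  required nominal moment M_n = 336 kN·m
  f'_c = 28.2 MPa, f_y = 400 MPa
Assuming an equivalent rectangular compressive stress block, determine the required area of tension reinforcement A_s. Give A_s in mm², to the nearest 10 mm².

With M_n = 0.85 f'_c a b (d − a/2), solve the quadratic for a:
a = d − √(d² − 2M_n/(0.85 f'_c b)) = 510 − √(510² − 2 × 336×10⁶/(0.85 × 28.2 × 325)) = 93.06 mm.
A_s = 0.85 f'_c a b / f_y = 0.85 × 28.2 × 93.06 × 325 / 400 = 1812.4 mm².

A_s ≈ 1810 mm²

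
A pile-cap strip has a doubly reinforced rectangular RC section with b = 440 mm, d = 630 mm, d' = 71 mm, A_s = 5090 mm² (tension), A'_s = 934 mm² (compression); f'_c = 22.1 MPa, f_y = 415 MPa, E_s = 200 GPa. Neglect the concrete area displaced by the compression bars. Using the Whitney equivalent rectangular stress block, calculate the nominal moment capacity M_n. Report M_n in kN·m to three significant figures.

M_n ≈ 1120 kN·m

Assume both tension and compression steel yield.
Net tension couple steel: A_s − A'_s = 4156 mm².
a = (A_s − A'_s) f_y / (0.85 f'_c b) = 1724740/(0.85 × 22.1 × 440) = 208.67 mm.
c = a/β₁ = 208.67/0.85 = 245.49 mm; ε'_s = 0.003(c − d')/c = 0.0021 ≥ f_y/E_s = 0.0021, so compression steel does yield.
M_n = (A_s − A'_s) f_y (d − a/2) + A'_s f_y (d − d') = [1724740 × (630 − 104.335) + 387610 × (630 − 71)] × 10⁻⁶ = 906.64 + 216.67 = 1123.31 kN·m.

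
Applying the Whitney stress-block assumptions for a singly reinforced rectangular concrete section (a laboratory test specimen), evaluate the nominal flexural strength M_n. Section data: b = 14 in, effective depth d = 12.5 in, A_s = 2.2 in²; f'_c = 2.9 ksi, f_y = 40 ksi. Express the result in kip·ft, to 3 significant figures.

M_n ≈ 82.3 kip·ft

T = A_s f_y = 2.2 × 40 = 88 kips.
a = T/(0.85 f'_c b) = 88/(0.85 × 2.9 × 14) = 2.550 in.
M_n = T(d − a/2) = 88 × (12.5 − 1.275) = 987.8 kip·in = 987.8/12 = 82.32 kip·ft.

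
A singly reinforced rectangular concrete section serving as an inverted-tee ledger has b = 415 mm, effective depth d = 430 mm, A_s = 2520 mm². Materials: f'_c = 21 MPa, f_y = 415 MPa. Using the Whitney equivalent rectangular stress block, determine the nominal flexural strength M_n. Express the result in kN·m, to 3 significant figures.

M_n ≈ 376 kN·m

T = A_s f_y = 2520 × 415 = 1045800 N = 1045.8 kN.
From C = T: a = T/(0.85 f'_c b) = 1045800/(0.85 × 21 × 415) = 141.18 mm.
M_n = T(d − a/2) = 1045.8 kN × (430 − 70.59) mm = 375.87 kN·m.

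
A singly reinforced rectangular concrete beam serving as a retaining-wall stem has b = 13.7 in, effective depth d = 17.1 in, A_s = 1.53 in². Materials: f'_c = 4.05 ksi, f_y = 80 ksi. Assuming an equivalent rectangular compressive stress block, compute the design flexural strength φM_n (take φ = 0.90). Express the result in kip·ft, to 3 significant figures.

T = A_s f_y = 1.53 × 80 = 122.4 kips.
a = T/(0.85 f'_c b) = 122.4/(0.85 × 4.05 × 13.7) = 2.595 in.
M_n = T(d − a/2) = 122.4 × (17.1 − 1.2975) = 1934.2 kip·in = 1934.2/12 = 161.18 kip·ft.
φM_n = 0.90 × 161.18 = 145.06 kip·ft.

φM_n ≈ 145 kip·ft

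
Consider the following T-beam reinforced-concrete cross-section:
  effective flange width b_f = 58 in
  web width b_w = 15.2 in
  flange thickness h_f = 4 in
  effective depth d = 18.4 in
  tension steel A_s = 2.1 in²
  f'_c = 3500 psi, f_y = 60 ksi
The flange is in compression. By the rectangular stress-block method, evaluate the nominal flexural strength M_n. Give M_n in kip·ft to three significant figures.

Tension: T = A_s f_y = 2.1 × 60 = 126 kips.
Try a within the flange: a = T/(0.85 f'_c b_f) = 126/(0.85 × 3.5 × 58) = 0.730 in.
Since a = 0.730 ≤ h_f = 4 in, the stress block lies entirely in the flange; analyse as a rectangular beam of width b_f.
M_n = T(d − a/2) = 126 × (18.4 − 0.365) = 2272.4 kip·in.
M_n = 2272.4/12 = 189.37 kip·ft.

M_n ≈ 189 kip·ft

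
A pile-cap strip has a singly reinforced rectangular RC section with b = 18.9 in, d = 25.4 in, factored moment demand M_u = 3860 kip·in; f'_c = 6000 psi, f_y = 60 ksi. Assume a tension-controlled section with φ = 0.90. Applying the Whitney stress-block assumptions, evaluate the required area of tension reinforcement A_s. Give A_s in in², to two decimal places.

M_n = M_u/φ = 3860/0.90 = 4288.89 kip·in.
From M_n = 0.85 f'_c a b (d − a/2):
a = d − √(d² − 2M_n/(0.85 f'_c b)) = 25.4 − √(25.4² − 2 × 4288.89/(0.85 × 6 × 18.9)) = 1.817 in.
A_s = 0.85 f'_c a b / f_y = 0.85 × 6 × 1.817 × 18.9 / 60 = 2.919 in².

A_s ≈ 2.92 in²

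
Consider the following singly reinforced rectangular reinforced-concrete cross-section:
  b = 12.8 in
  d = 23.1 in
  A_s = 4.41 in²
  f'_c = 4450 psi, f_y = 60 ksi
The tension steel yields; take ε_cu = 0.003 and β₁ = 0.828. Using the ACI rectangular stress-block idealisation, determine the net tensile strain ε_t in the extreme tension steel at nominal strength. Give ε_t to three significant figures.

ε_t ≈ 0.00750

a = A_s f_y/(0.85 f'_c b) = 5.465 in.
β₁ = 0.828, so c = a/β₁ = 5.465/0.828 = 6.600 in.
From the linear strain diagram with ε_cu = 0.003: ε_t = 0.003 (d − c)/c = 0.003 × (23.1 − 6.600)/6.600 = 0.00750.
Since ε_t ≥ 0.005, the section is tension-controlled.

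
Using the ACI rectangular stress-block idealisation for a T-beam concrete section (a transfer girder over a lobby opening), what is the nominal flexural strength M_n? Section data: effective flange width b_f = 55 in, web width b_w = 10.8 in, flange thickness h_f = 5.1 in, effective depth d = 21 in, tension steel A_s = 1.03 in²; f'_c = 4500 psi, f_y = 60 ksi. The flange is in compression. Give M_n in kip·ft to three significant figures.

Tension: T = A_s f_y = 1.03 × 60 = 61.8 kips.
Try a within the flange: a = T/(0.85 f'_c b_f) = 61.8/(0.85 × 4.5 × 55) = 0.294 in.
Since a = 0.294 ≤ h_f = 5.1 in, the stress block lies entirely in the flange; analyse as a rectangular beam of width b_f.
M_n = T(d − a/2) = 61.8 × (21 − 0.147) = 1288.7 kip·in.
M_n = 1288.7/12 = 107.39 kip·ft.

M_n ≈ 107 kip·ft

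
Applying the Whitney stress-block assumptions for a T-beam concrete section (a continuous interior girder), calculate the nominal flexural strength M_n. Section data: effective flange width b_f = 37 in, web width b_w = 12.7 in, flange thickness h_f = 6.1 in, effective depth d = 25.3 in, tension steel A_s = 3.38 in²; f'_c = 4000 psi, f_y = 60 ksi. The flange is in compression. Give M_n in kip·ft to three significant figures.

M_n ≈ 414 kip·ft

Tension: T = A_s f_y = 3.38 × 60 = 202.8 kips.
Try a within the flange: a = T/(0.85 f'_c b_f) = 202.8/(0.85 × 4 × 37) = 1.612 in.
Since a = 1.612 ≤ h_f = 6.1 in, the stress block lies entirely in the flange; analyse as a rectangular beam of width b_f.
M_n = T(d − a/2) = 202.8 × (25.3 − 0.806) = 4967.4 kip·in.
M_n = 4967.4/12 = 413.95 kip·ft.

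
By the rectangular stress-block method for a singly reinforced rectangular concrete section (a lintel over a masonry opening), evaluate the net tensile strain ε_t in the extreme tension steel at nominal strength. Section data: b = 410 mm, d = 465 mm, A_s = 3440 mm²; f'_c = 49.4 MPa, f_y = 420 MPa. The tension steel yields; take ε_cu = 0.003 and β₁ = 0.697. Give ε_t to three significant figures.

ε_t ≈ 0.00859

a = A_s f_y/(0.85 f'_c b) = 83.92 mm.
β₁ = 0.697, so c = a/β₁ = 83.92/0.697 = 120.40 mm.
From the linear strain diagram with ε_cu = 0.003: ε_t = 0.003 (d − c)/c = 0.003 × (465 − 120.40)/120.40 = 0.00859.
Since ε_t ≥ 0.005, the section is tension-controlled.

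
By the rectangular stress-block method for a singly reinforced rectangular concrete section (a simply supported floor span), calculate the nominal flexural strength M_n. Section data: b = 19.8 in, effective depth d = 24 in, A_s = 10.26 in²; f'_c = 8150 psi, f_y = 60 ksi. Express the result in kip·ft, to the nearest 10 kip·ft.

M_n ≈ 1120 kip·ft

T = A_s f_y = 10.26 × 60 = 615.6 kips.
a = T/(0.85 f'_c b) = 615.6/(0.85 × 8.15 × 19.8) = 4.488 in.
M_n = T(d − a/2) = 615.6 × (24 − 2.244) = 13393.0 kip·in = 13393.0/12 = 1116.08 kip·ft.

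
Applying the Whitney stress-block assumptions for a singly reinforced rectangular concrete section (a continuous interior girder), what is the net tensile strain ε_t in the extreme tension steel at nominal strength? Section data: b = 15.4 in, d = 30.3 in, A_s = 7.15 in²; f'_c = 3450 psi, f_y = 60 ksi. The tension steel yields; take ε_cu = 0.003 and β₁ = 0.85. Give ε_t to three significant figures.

a = A_s f_y/(0.85 f'_c b) = 9.499 in.
β₁ = 0.85, so c = a/β₁ = 9.499/0.85 = 11.175 in.
From the linear strain diagram with ε_cu = 0.003: ε_t = 0.003 (d − c)/c = 0.003 × (30.3 − 11.175)/11.175 = 0.00513.
Since ε_t ≥ 0.005, the section is tension-controlled.

ε_t ≈ 0.00513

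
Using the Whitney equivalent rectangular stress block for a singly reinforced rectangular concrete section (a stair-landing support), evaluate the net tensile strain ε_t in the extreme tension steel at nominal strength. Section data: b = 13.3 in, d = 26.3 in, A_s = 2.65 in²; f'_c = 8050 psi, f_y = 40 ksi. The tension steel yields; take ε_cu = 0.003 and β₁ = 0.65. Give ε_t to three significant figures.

a = A_s f_y/(0.85 f'_c b) = 1.165 in.
β₁ = 0.65, so c = a/β₁ = 1.165/0.65 = 1.792 in.
From the linear strain diagram with ε_cu = 0.003: ε_t = 0.003 (d − c)/c = 0.003 × (26.3 − 1.792)/1.792 = 0.0410.
Since ε_t ≥ 0.005, the section is tension-controlled.

ε_t ≈ 0.0410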